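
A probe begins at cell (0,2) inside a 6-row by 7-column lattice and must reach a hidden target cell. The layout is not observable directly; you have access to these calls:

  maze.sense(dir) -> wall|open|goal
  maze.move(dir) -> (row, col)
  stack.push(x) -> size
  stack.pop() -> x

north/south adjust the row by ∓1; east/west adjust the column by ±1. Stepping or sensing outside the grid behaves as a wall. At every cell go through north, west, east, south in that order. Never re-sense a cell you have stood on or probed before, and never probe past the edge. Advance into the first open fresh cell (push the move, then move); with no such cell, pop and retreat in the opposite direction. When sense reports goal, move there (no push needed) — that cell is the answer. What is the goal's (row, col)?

I call sense passing dir='west', — result: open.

Calling push passing x='west', and see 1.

I try move passing dir='west', : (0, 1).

I use sense passing dir='west', → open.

Invoking push passing x='west', which returns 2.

I run move passing dir='west', → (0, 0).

Now I run sense passing dir='south', and see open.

Then push passing x='south', yielding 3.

Next I call move passing dir='south', giving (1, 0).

Then sense passing dir='east', : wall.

Next I call sense passing dir='south', which returns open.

I invoke push passing x='south', : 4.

I use move passing dir='south', and get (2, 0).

I call sense passing dir='east', which returns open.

Then push passing x='east', : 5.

I try move passing dir='east', and get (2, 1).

I call sense passing dir='east', yielding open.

Now I run push passing x='east', — result: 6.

I try move passing dir='east', → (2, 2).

I try sense passing dir='north', — result: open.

I use push passing x='north', yielding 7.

Using move passing dir='north', giving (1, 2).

Now I run sense passing dir='east', and observe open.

I invoke push passing x='east', : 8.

Invoking move passing dir='east', yielding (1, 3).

Next I call sense passing dir='north', giving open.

Next I call push passing x='north', and get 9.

Then move passing dir='north', which returns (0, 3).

Calling sense passing dir='east', and get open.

Now I run push passing x='east', giving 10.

Next I call move passing dir='east', → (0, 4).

Then sense passing dir='east', and get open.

I invoke push passing x='east', — result: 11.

I use move passing dir='east', — result: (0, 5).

I use sense passing dir='east', and get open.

I try push passing x='east', and see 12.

I run move passing dir='east', : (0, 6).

I call sense passing dir='south', yielding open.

Using push passing x='south', → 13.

I try move passing dir='south', and observe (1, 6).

I invoke sense passing dir='west', yielding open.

Invoking push passing x='west', → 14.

Then move passing dir='west', and observe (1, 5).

Now I run sense passing dir='west', → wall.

Then sense passing dir='south', and observe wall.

I use pop(), — result: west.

Invoking move passing dir='east', giving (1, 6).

I call sense passing dir='south', and see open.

Then push passing x='south', — result: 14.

I run move passing dir='south', which returns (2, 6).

Calling sense passing dir='south', and observe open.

I invoke push passing x='south', which returns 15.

I call move passing dir='south', and see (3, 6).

Now I run sense passing dir='west', and get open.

I call push passing x='west', which returns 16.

Invoking move passing dir='west', which returns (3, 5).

I try sense passing dir='west', and get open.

Using push passing x='west', : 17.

I try move passing dir='west', — result: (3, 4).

Next I call sense passing dir='north', yielding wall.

Calling sense passing dir='west', yielding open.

Invoking push passing x='west', yielding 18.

I invoke move passing dir='west', which returns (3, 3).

I invoke sense passing dir='north', : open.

Using push passing x='north', and see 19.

I try move passing dir='north', and get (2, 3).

I try pop(), and get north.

I use move passing dir='south', and get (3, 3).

I use sense passing dir='west', and get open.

I call push passing x='west', and get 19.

Using move passing dir='west', giving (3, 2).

I try sense passing dir='west', which returns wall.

I try sense passing dir='south', giving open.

Invoking push passing x='south', — result: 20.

I call move passing dir='south', which returns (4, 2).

Then sense passing dir='west', — result: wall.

I invoke sense passing dir='east', — result: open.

I use push passing x='east', which returns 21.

Using move passing dir='east', and get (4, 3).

I use sense passing dir='east', yielding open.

I run push passing x='east', giving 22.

I run move passing dir='east', — result: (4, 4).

Next I call sense passing dir='east', and observe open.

I use push passing x='east', and observe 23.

I use move passing dir='east', — result: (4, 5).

I use sense passing dir='east', → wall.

Then sense passing dir='south', and get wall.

Using pop(), → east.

Calling move passing dir='west', which returns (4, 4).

Invoking sense passing dir='south', yielding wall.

Using pop(), and get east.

I run move passing dir='west', : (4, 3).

Calling sense passing dir='south', and get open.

Using push passing x='south', and get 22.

Using move passing dir='south', and see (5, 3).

I invoke sense passing dir='west', and see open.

I try push passing x='west', and see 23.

Then move passing dir='west', which returns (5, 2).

Now I run sense passing dir='west', : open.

Then push passing x='west', and see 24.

Then move passing dir='west', giving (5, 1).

I try sense passing dir='west', which returns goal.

Now I run move passing dir='west', yielding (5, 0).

Answer: (5, 0)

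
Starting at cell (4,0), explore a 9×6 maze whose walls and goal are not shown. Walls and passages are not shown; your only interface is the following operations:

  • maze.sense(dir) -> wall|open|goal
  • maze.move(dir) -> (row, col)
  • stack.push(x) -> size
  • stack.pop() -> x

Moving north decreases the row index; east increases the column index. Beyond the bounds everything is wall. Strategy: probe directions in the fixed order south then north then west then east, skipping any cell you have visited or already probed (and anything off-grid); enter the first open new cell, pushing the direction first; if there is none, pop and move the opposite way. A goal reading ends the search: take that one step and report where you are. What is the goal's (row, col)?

Act: maze.sense[dir: south]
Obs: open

Act: stack.push[x: south]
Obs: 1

Act: maze.move[dir: south]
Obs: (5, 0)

Act: maze.sense[dir: south]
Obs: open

Act: stack.push[x: south]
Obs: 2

Act: maze.move[dir: south]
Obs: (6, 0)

Act: maze.sense[dir: south]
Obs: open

Act: stack.push[x: south]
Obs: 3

Act: maze.move[dir: south]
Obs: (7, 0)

Act: maze.sense[dir: south]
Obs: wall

Act: maze.sense[dir: east]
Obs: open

Act: stack.push[x: east]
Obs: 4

Act: maze.move[dir: east]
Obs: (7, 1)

Act: maze.sense[dir: south]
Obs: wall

Act: maze.sense[dir: north]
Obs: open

Act: stack.push[x: north]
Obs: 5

Act: maze.move[dir: north]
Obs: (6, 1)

Act: maze.sense[dir: north]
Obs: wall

Act: maze.sense[dir: east]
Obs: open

Act: stack.push[x: east]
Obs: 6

Act: maze.move[dir: east]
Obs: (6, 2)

Act: maze.sense[dir: south]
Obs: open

Act: stack.push[x: south]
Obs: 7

Act: maze.move[dir: south]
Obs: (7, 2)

Act: maze.sense[dir: south]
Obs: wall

Act: maze.sense[dir: east]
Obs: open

Act: stack.push[x: east]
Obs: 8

Act: maze.move[dir: east]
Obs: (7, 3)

Act: maze.sense[dir: south]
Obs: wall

Act: maze.sense[dir: north]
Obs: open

Act: stack.push[x: north]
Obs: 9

Act: maze.move[dir: north]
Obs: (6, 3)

Act: maze.sense[dir: north]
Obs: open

Act: stack.push[x: north]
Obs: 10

Act: maze.move[dir: north]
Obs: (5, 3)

Act: maze.sense[dir: north]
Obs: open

Act: stack.push[x: north]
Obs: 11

Act: maze.move[dir: north]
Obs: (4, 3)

Act: maze.sense[dir: north]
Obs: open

Act: stack.push[x: north]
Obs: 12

Act: maze.move[dir: north]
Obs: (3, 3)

Act: maze.sense[dir: north]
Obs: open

Act: stack.push[x: north]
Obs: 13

Act: maze.move[dir: north]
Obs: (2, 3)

Act: maze.sense[dir: north]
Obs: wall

Act: maze.sense[dir: west]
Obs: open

Act: stack.push[x: west]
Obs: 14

Act: maze.move[dir: west]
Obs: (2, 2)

Act: maze.sense[dir: south]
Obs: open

Act: stack.push[x: south]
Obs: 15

Act: maze.move[dir: south]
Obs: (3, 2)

Act: maze.sense[dir: south]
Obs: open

Act: stack.push[x: south]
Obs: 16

Act: maze.move[dir: south]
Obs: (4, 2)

Act: maze.sense[dir: south]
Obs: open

Act: stack.push[x: south]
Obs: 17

Act: maze.move[dir: south]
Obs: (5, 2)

Act: stack.pop[]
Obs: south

Act: maze.move[dir: north]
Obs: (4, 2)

Act: maze.sense[dir: west]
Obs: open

Act: stack.push[x: west]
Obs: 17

Act: maze.move[dir: west]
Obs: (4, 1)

Act: maze.sense[dir: north]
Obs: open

Act: stack.push[x: north]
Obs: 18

Act: maze.move[dir: north]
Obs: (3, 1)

Act: maze.sense[dir: north]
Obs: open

Act: stack.push[x: north]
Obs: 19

Act: maze.move[dir: north]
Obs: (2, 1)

Act: maze.sense[dir: north]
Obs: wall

Act: maze.sense[dir: west]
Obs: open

Act: stack.push[x: west]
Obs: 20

Act: maze.move[dir: west]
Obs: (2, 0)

Act: maze.sense[dir: south]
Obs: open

Act: stack.push[x: south]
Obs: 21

Act: maze.move[dir: south]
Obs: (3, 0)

Act: stack.pop[]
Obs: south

Act: maze.move[dir: north]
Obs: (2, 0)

Act: maze.sense[dir: north]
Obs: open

Act: stack.push[x: north]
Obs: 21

Act: maze.move[dir: north]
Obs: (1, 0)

Act: maze.sense[dir: north]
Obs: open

Act: stack.push[x: north]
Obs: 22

Act: maze.move[dir: north]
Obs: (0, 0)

Act: maze.sense[dir: east]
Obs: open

Act: stack.push[x: east]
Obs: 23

Act: maze.move[dir: east]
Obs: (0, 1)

Act: maze.sense[dir: east]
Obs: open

Act: stack.push[x: east]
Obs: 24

Act: maze.move[dir: east]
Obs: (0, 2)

Act: maze.sense[dir: south]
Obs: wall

Act: maze.sense[dir: east]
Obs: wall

Act: stack.pop[]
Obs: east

Act: maze.move[dir: west]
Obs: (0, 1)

Act: stack.pop[]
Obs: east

Act: maze.move[dir: west]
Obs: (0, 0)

Act: stack.pop[]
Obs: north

Act: maze.move[dir: south]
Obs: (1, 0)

Act: stack.pop[]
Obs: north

Act: maze.move[dir: south]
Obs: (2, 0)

Act: stack.pop[]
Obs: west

Act: maze.move[dir: east]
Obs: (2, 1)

Act: stack.pop[]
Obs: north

Act: maze.move[dir: south]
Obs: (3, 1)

Act: stack.pop[]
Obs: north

Act: maze.move[dir: south]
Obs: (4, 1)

Act: stack.pop[]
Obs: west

Act: maze.move[dir: east]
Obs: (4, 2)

Act: stack.pop[]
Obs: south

Act: maze.move[dir: north]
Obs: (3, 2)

Act: stack.pop[]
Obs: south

Act: maze.move[dir: north]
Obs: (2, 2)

Act: stack.pop[]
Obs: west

Act: maze.move[dir: east]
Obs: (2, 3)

Act: maze.sense[dir: east]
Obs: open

Act: stack.push[x: east]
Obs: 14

Act: maze.move[dir: east]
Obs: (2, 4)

Act: maze.sense[dir: south]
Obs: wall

Act: maze.sense[dir: north]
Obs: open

Act: stack.push[x: north]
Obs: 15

Act: maze.move[dir: north]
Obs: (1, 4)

Act: maze.sense[dir: north]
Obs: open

Act: stack.push[x: north]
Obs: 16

Act: maze.move[dir: north]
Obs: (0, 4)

Act: maze.sense[dir: east]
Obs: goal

Act: maze.move[dir: east]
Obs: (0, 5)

Answer: (0, 5)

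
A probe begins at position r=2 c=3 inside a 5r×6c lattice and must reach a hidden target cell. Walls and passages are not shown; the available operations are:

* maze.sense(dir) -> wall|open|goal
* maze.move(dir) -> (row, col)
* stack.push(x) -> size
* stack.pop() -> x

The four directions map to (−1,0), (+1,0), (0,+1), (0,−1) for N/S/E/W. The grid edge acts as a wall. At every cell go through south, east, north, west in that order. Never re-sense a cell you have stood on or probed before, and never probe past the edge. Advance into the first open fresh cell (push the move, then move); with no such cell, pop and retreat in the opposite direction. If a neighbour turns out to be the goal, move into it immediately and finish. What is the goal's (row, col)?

[in] maze.sense dir→south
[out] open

[in] stack.push x→south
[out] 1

[in] maze.move dir→south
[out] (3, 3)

[in] maze.sense dir→south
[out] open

[in] stack.push x→south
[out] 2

[in] maze.move dir→south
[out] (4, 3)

[in] maze.sense dir→east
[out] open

[in] stack.push x→east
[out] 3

[in] maze.move dir→east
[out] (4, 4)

[in] maze.sense dir→east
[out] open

[in] stack.push x→east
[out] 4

[in] maze.move dir→east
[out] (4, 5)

[in] maze.sense dir→north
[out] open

[in] stack.push x→north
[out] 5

[in] maze.move dir→north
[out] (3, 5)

[in] maze.sense dir→north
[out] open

[in] stack.push x→north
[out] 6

[in] maze.move dir→north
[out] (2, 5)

[in] maze.sense dir→north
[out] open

[in] stack.push x→north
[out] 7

[in] maze.move dir→north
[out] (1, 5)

[in] maze.sense dir→north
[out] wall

[in] maze.sense dir→west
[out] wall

[in] stack.pop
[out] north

[in] maze.move dir→south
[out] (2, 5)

[in] maze.sense dir→west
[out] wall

[in] stack.pop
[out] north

[in] maze.move dir→south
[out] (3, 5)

[in] maze.sense dir→west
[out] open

[in] stack.push x→west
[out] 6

[in] maze.move dir→west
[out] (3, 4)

[in] stack.pop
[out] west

[in] maze.move dir→east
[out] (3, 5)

[in] stack.pop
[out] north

[in] maze.move dir→south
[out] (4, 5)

[in] stack.pop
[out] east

[in] maze.move dir→west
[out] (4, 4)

[in] stack.pop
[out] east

[in] maze.move dir→west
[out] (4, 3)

[in] maze.sense dir→west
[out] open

[in] stack.push x→west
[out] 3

[in] maze.move dir→west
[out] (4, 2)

[in] maze.sense dir→north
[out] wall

[in] maze.sense dir→west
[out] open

[in] stack.push x→west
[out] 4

[in] maze.move dir→west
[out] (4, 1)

[in] maze.sense dir→north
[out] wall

[in] maze.sense dir→west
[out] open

[in] stack.push x→west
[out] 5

[in] maze.move dir→west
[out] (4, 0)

[in] maze.sense dir→north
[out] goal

[in] maze.move dir→north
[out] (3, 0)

Answer: (3, 0)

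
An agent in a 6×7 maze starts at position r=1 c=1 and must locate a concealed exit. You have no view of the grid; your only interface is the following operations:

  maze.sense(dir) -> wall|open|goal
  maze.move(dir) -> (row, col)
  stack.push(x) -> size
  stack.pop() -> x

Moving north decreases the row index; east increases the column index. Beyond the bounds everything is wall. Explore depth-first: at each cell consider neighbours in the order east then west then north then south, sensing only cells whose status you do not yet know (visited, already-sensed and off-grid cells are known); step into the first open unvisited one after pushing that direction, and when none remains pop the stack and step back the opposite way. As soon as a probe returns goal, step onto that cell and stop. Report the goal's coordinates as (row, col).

==> sense(dir=east)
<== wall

==> sense(dir=west)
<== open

==> push(x=west)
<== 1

==> move(dir=west)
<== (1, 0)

==> sense(dir=north)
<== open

==> push(x=north)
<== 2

==> move(dir=north)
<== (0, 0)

==> sense(dir=east)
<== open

==> push(x=east)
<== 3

==> move(dir=east)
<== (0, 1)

==> sense(dir=east)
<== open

==> push(x=east)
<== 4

==> move(dir=east)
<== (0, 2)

==> sense(dir=east)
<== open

==> push(x=east)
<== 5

==> move(dir=east)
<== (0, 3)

==> sense(dir=east)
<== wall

==> sense(dir=south)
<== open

==> push(x=south)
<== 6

==> move(dir=south)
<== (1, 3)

==> sense(dir=east)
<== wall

==> sense(dir=south)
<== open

==> push(x=south)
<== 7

==> move(dir=south)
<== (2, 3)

==> sense(dir=east)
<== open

==> push(x=east)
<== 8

==> move(dir=east)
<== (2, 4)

==> sense(dir=east)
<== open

==> push(x=east)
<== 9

==> move(dir=east)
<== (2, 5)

==> sense(dir=east)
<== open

==> push(x=east)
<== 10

==> move(dir=east)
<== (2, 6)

==> sense(dir=north)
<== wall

==> sense(dir=south)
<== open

==> push(x=south)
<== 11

==> move(dir=south)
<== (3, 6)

==> sense(dir=west)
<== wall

==> sense(dir=south)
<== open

==> push(x=south)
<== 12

==> move(dir=south)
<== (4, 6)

==> sense(dir=west)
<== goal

==> move(dir=west)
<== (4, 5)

Answer: (4, 5)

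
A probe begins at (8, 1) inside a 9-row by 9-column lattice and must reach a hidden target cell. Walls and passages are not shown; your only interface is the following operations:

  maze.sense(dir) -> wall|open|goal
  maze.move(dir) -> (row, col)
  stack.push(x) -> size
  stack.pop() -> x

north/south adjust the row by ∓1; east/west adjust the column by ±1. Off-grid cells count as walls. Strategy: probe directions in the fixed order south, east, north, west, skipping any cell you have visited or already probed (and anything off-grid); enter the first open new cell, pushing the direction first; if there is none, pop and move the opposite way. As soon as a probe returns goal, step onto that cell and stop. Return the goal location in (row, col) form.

·→ maze.sense(dir='east')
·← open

·→ stack.push(x='east')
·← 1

·→ maze.move(dir='east')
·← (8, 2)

·→ maze.sense(dir='east')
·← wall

·→ maze.sense(dir='north')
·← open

·→ stack.push(x='north')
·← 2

·→ maze.move(dir='north')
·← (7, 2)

·→ maze.sense(dir='east')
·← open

·→ stack.push(x='east')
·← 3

·→ maze.move(dir='east')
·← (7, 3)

·→ maze.sense(dir='east')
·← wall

·→ maze.sense(dir='north')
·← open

·→ stack.push(x='north')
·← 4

·→ maze.move(dir='north')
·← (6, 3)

·→ maze.sense(dir='east')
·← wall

·→ maze.sense(dir='north')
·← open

·→ stack.push(x='north')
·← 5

·→ maze.move(dir='north')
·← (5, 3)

·→ maze.sense(dir='east')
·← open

·→ stack.push(x='east')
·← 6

·→ maze.move(dir='east')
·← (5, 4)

·→ maze.sense(dir='east')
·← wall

·→ maze.sense(dir='north')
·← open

·→ stack.push(x='north')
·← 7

·→ maze.move(dir='north')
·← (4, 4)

·→ maze.sense(dir='east')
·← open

·→ stack.push(x='east')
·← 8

·→ maze.move(dir='east')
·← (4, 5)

·→ maze.sense(dir='east')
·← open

·→ stack.push(x='east')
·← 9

·→ maze.move(dir='east')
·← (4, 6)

·→ maze.sense(dir='south')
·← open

·→ stack.push(x='south')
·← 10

·→ maze.move(dir='south')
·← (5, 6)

·→ maze.sense(dir='south')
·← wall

·→ maze.sense(dir='east')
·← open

·→ stack.push(x='east')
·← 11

·→ maze.move(dir='east')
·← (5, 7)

·→ maze.sense(dir='south')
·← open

·→ stack.push(x='south')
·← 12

·→ maze.move(dir='south')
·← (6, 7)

·→ maze.sense(dir='south')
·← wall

·→ maze.sense(dir='east')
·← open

·→ stack.push(x='east')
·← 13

·→ maze.move(dir='east')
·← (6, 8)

·→ maze.sense(dir='south')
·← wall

·→ maze.sense(dir='north')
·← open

·→ stack.push(x='north')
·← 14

·→ maze.move(dir='north')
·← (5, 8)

·→ maze.sense(dir='north')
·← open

·→ stack.push(x='north')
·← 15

·→ maze.move(dir='north')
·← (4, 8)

·→ maze.sense(dir='north')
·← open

·→ stack.push(x='north')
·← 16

·→ maze.move(dir='north')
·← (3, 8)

·→ maze.sense(dir='north')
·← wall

·→ maze.sense(dir='west')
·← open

·→ stack.push(x='west')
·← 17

·→ maze.move(dir='west')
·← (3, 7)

·→ maze.sense(dir='south')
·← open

·→ stack.push(x='south')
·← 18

·→ maze.move(dir='south')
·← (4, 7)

·→ stack.pop()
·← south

·→ maze.move(dir='north')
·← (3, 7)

·→ maze.sense(dir='north')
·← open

·→ stack.push(x='north')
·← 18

·→ maze.move(dir='north')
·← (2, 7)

·→ maze.sense(dir='north')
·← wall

·→ maze.sense(dir='west')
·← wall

·→ stack.pop()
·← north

·→ maze.move(dir='south')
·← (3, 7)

·→ maze.sense(dir='west')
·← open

·→ stack.push(x='west')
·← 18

·→ maze.move(dir='west')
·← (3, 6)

·→ maze.sense(dir='west')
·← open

·→ stack.push(x='west')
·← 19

·→ maze.move(dir='west')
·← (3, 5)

·→ maze.sense(dir='north')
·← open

·→ stack.push(x='north')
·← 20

·→ maze.move(dir='north')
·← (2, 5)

·→ maze.sense(dir='north')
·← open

·→ stack.push(x='north')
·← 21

·→ maze.move(dir='north')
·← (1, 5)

·→ maze.sense(dir='east')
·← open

·→ stack.push(x='east')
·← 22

·→ maze.move(dir='east')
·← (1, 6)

·→ maze.sense(dir='north')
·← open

·→ stack.push(x='north')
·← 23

·→ maze.move(dir='north')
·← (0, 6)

·→ maze.sense(dir='east')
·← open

·→ stack.push(x='east')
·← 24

·→ maze.move(dir='east')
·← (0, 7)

·→ maze.sense(dir='east')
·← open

·→ stack.push(x='east')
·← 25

·→ maze.move(dir='east')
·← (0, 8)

·→ maze.sense(dir='south')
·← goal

·→ maze.move(dir='south')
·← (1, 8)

Answer: (1, 8)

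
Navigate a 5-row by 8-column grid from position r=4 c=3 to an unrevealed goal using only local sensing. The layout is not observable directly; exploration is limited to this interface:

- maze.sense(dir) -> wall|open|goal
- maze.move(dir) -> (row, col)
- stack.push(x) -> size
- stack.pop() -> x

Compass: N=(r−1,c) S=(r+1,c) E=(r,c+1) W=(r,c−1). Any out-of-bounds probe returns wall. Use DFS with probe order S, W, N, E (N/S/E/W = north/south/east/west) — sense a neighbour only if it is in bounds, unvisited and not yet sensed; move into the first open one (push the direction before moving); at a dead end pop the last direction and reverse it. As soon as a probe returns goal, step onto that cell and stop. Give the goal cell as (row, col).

>> maze.sense(dir: west)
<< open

>> stack.push(x: west)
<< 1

>> maze.move(dir: west)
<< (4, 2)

>> maze.sense(dir: west)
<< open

>> stack.push(x: west)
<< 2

>> maze.move(dir: west)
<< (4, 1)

>> maze.sense(dir: west)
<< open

>> stack.push(x: west)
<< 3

>> maze.move(dir: west)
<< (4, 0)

>> maze.sense(dir: north)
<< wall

>> stack.pop()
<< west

>> maze.move(dir: east)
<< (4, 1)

>> maze.sense(dir: north)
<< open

>> stack.push(x: north)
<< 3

>> maze.move(dir: north)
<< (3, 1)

>> maze.sense(dir: north)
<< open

>> stack.push(x: north)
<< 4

>> maze.move(dir: north)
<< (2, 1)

>> maze.sense(dir: west)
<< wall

>> maze.sense(dir: north)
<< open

>> stack.push(x: north)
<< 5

>> maze.move(dir: north)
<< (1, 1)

>> maze.sense(dir: west)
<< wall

>> maze.sense(dir: north)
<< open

>> stack.push(x: north)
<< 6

>> maze.move(dir: north)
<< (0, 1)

>> maze.sense(dir: west)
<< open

>> stack.push(x: west)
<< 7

>> maze.move(dir: west)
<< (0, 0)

>> stack.pop()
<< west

>> maze.move(dir: east)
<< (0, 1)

>> maze.sense(dir: east)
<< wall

>> stack.pop()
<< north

>> maze.move(dir: south)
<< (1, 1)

>> maze.sense(dir: east)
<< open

>> stack.push(x: east)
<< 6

>> maze.move(dir: east)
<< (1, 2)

>> maze.sense(dir: south)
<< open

>> stack.push(x: south)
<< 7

>> maze.move(dir: south)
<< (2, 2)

>> maze.sense(dir: south)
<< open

>> stack.push(x: south)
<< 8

>> maze.move(dir: south)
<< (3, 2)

>> maze.sense(dir: east)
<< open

>> stack.push(x: east)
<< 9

>> maze.move(dir: east)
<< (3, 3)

>> maze.sense(dir: north)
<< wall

>> maze.sense(dir: east)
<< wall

>> stack.pop()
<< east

>> maze.move(dir: west)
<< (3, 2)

>> stack.pop()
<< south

>> maze.move(dir: north)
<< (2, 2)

>> stack.pop()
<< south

>> maze.move(dir: north)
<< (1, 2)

>> maze.sense(dir: east)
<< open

>> stack.push(x: east)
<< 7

>> maze.move(dir: east)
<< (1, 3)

>> maze.sense(dir: north)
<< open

>> stack.push(x: north)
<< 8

>> maze.move(dir: north)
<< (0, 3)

>> maze.sense(dir: east)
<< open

>> stack.push(x: east)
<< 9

>> maze.move(dir: east)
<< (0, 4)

>> maze.sense(dir: south)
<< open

>> stack.push(x: south)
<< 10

>> maze.move(dir: south)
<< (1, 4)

>> maze.sense(dir: south)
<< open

>> stack.push(x: south)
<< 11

>> maze.move(dir: south)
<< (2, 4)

>> maze.sense(dir: east)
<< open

>> stack.push(x: east)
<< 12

>> maze.move(dir: east)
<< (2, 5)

>> maze.sense(dir: south)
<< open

>> stack.push(x: south)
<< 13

>> maze.move(dir: south)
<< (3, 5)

>> maze.sense(dir: south)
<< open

>> stack.push(x: south)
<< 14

>> maze.move(dir: south)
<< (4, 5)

>> maze.sense(dir: west)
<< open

>> stack.push(x: west)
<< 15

>> maze.move(dir: west)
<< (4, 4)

>> stack.pop()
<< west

>> maze.move(dir: east)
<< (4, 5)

>> maze.sense(dir: east)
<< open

>> stack.push(x: east)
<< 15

>> maze.move(dir: east)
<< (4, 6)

>> maze.sense(dir: north)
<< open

>> stack.push(x: north)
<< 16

>> maze.move(dir: north)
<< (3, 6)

>> maze.sense(dir: north)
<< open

>> stack.push(x: north)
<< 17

>> maze.move(dir: north)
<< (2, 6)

>> maze.sense(dir: north)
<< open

>> stack.push(x: north)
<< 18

>> maze.move(dir: north)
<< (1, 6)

>> maze.sense(dir: west)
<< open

>> stack.push(x: west)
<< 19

>> maze.move(dir: west)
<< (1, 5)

>> maze.sense(dir: north)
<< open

>> stack.push(x: north)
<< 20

>> maze.move(dir: north)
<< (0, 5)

>> maze.sense(dir: east)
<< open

>> stack.push(x: east)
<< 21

>> maze.move(dir: east)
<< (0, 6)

>> maze.sense(dir: east)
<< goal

>> maze.move(dir: east)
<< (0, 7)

Answer: (0, 7)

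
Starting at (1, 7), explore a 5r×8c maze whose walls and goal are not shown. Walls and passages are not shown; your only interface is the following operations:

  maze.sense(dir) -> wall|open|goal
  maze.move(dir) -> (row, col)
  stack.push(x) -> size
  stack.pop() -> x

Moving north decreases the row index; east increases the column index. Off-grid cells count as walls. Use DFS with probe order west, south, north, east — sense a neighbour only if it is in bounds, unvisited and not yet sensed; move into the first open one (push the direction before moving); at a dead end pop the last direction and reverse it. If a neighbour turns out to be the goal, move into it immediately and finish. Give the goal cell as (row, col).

I use sense with dir→west, and get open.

Using push with x→west, → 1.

Now I run move with dir→west, which returns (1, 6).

Next I call sense with dir→west, giving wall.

I try sense with dir→south, and see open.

Calling push with x→south, which returns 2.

Then move with dir→south, → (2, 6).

I try sense with dir→west, and see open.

Calling push with x→west, yielding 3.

I try move with dir→west, yielding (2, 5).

I try sense with dir→west, and get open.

Now I run push with x→west, and observe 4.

Calling move with dir→west, — result: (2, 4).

I use sense with dir→west, → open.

Then push with x→west, : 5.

Next I call move with dir→west, → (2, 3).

Calling sense with dir→west, giving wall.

Using sense with dir→south, and get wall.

I run sense with dir→north, — result: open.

I run push with x→north, which returns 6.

Using move with dir→north, — result: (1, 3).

I invoke sense with dir→west, — result: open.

I use push with x→west, which returns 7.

Using move with dir→west, and observe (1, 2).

I try sense with dir→west, which returns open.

Invoking push with x→west, → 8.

I run move with dir→west, → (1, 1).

I invoke sense with dir→west, — result: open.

Using push with x→west, : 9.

I call move with dir→west, and see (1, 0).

Now I run sense with dir→south, : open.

Now I run push with x→south, and see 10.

Then move with dir→south, : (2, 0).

I run sense with dir→south, — result: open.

I use push with x→south, and observe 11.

I call move with dir→south, and observe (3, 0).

Then sense with dir→south, and observe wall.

I try sense with dir→east, which returns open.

I run push with x→east, and get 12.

Then move with dir→east, and observe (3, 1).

I use sense with dir→south, giving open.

Calling push with x→south, which returns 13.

Calling move with dir→south, and observe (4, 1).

I run sense with dir→east, giving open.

Next I call push with x→east, : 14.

I try move with dir→east, and see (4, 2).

Invoking sense with dir→north, yielding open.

Then push with x→north, : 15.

I run move with dir→north, and observe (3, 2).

Using pop, — result: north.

Using move with dir→south, and see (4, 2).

I use sense with dir→east, yielding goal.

Next I call move with dir→east, giving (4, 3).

Answer: (4, 3)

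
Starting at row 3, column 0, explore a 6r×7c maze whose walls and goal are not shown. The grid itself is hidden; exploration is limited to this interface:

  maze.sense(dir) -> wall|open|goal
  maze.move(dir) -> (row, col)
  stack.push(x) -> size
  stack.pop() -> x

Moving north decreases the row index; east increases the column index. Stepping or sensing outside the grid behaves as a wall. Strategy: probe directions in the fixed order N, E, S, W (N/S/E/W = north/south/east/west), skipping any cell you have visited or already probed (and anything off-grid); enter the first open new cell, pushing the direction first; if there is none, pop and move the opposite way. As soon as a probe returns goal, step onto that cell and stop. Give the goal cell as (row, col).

! 1. maze.sense(dir→north) ~> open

! 2. stack.push(x→north) ~> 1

! 3. maze.move(dir→north) ~> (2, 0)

! 4. maze.sense(dir→north) ~> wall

! 5. maze.sense(dir→east) ~> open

! 6. stack.push(x→east) ~> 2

! 7. maze.move(dir→east) ~> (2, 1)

! 8. maze.sense(dir→north) ~> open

! 9. stack.push(x→north) ~> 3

! 10. maze.move(dir→north) ~> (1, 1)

! 11. maze.sense(dir→north) ~> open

! 12. stack.push(x→north) ~> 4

! 13. maze.move(dir→north) ~> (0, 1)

! 14. maze.sense(dir→east) ~> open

! 15. stack.push(x→east) ~> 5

! 16. maze.move(dir→east) ~> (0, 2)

! 17. maze.sense(dir→east) ~> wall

! 18. maze.sense(dir→south) ~> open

! 19. stack.push(x→south) ~> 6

! 20. maze.move(dir→south) ~> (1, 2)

! 21. maze.sense(dir→east) ~> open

! 22. stack.push(x→east) ~> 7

! 23. maze.move(dir→east) ~> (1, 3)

! 24. maze.sense(dir→east) ~> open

! 25. stack.push(x→east) ~> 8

! 26. maze.move(dir→east) ~> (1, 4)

! 27. maze.sense(dir→north) ~> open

! 28. stack.push(x→north) ~> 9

! 29. maze.move(dir→north) ~> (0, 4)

! 30. maze.sense(dir→east) ~> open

! 31. stack.push(x→east) ~> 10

! 32. maze.move(dir→east) ~> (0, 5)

! 33. maze.sense(dir→east) ~> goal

! 34. maze.move(dir→east) ~> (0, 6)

Answer: (0, 6)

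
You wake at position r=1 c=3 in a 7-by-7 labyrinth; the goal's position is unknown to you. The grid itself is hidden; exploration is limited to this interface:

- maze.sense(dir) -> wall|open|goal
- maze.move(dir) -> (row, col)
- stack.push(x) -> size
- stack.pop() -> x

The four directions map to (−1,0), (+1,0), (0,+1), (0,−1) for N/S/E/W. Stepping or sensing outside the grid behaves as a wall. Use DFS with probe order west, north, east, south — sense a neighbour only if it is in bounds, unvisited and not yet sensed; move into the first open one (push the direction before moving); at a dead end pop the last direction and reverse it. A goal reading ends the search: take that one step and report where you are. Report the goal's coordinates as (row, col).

> maze.sense dir→west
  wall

> maze.sense dir→north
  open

> stack.push x→north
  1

> maze.move dir→north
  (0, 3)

> maze.sense dir→west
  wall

> maze.sense dir→east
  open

> stack.push x→east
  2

> maze.move dir→east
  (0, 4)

> maze.sense dir→east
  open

> stack.push x→east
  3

> maze.move dir→east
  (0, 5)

> maze.sense dir→east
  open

> stack.push x→east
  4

> maze.move dir→east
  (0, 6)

> maze.sense dir→south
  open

> stack.push x→south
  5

> maze.move dir→south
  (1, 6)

> maze.sense dir→west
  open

> stack.push x→west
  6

> maze.move dir→west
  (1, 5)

> maze.sense dir→west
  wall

> maze.sense dir→south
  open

> stack.push x→south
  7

> maze.move dir→south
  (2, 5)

> maze.sense dir→west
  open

> stack.push x→west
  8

> maze.move dir→west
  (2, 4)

> maze.sense dir→west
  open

> stack.push x→west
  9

> maze.move dir→west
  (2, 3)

> maze.sense dir→west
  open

> stack.push x→west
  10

> maze.move dir→west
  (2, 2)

> maze.sense dir→west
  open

> stack.push x→west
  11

> maze.move dir→west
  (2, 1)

> maze.sense dir→west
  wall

> maze.sense dir→north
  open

> stack.push x→north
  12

> maze.move dir→north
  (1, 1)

> maze.sense dir→west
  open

> stack.push x→west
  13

> maze.move dir→west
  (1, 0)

> maze.sense dir→north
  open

> stack.push x→north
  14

> maze.move dir→north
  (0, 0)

> maze.sense dir→east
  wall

> stack.pop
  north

> maze.move dir→south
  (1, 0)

> stack.pop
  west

> maze.move dir→east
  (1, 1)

> stack.pop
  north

> maze.move dir→south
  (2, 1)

> maze.sense dir→south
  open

> stack.push x→south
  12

> maze.move dir→south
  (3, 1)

> maze.sense dir→west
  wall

> maze.sense dir→east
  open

> stack.push x→east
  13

> maze.move dir→east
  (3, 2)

> maze.sense dir→east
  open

> stack.push x→east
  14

> maze.move dir→east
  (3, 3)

> maze.sense dir→east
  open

> stack.push x→east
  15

> maze.move dir→east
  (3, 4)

> maze.sense dir→east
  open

> stack.push x→east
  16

> maze.move dir→east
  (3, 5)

> maze.sense dir→east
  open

> stack.push x→east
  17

> maze.move dir→east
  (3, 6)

> maze.sense dir→north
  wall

> maze.sense dir→south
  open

> stack.push x→south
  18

> maze.move dir→south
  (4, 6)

> maze.sense dir→west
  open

> stack.push x→west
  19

> maze.move dir→west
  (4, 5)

> maze.sense dir→west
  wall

> maze.sense dir→south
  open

> stack.push x→south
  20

> maze.move dir→south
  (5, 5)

> maze.sense dir→west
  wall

> maze.sense dir→east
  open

> stack.push x→east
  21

> maze.move dir→east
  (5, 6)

> maze.sense dir→south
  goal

> maze.move dir→south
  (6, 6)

Answer: (6, 6)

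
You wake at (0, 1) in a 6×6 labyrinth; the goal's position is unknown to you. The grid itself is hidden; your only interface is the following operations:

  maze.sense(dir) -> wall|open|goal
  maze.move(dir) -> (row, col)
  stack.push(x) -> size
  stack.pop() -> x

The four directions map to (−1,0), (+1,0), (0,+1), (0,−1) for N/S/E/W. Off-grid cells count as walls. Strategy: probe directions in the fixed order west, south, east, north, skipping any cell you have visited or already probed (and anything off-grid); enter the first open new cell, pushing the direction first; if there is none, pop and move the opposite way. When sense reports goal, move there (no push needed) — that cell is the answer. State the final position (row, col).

·→ sense(dir: west)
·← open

·→ push(x: west)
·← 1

·→ move(dir: west)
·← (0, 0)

·→ sense(dir: south)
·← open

·→ push(x: south)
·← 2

·→ move(dir: south)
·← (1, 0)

·→ sense(dir: south)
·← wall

·→ sense(dir: east)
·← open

·→ push(x: east)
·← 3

·→ move(dir: east)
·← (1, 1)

·→ sense(dir: south)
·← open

·→ push(x: south)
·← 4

·→ move(dir: south)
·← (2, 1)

·→ sense(dir: south)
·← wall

·→ sense(dir: east)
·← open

·→ push(x: east)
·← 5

·→ move(dir: east)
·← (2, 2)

·→ sense(dir: south)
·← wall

·→ sense(dir: east)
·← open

·→ push(x: east)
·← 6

·→ move(dir: east)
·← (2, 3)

·→ sense(dir: south)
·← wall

·→ sense(dir: east)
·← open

·→ push(x: east)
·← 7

·→ move(dir: east)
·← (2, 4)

·→ sense(dir: south)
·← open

·→ push(x: south)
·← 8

·→ move(dir: south)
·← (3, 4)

·→ sense(dir: south)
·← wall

·→ sense(dir: east)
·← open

·→ push(x: east)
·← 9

·→ move(dir: east)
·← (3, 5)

·→ sense(dir: south)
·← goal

·→ move(dir: south)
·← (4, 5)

Answer: (4, 5)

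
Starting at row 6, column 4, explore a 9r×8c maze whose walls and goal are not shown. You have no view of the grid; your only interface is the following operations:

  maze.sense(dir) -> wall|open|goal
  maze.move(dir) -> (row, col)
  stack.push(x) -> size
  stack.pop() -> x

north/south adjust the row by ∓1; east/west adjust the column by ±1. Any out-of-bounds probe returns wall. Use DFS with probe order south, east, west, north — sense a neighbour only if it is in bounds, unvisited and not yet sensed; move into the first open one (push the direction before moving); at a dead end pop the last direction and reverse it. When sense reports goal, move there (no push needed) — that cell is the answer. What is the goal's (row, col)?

-> sense(dir=south)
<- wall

-> sense(dir=east)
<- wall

-> sense(dir=west)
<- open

-> push(x=west)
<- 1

-> move(dir=west)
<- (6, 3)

-> sense(dir=south)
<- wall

-> sense(dir=west)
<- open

-> push(x=west)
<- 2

-> move(dir=west)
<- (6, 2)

-> sense(dir=south)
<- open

-> push(x=south)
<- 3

-> move(dir=south)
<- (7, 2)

-> sense(dir=south)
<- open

-> push(x=south)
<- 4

-> move(dir=south)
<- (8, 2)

-> sense(dir=east)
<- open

-> push(x=east)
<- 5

-> move(dir=east)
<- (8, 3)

-> sense(dir=east)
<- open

-> push(x=east)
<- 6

-> move(dir=east)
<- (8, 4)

-> sense(dir=east)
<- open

-> push(x=east)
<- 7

-> move(dir=east)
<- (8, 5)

-> sense(dir=east)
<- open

-> push(x=east)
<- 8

-> move(dir=east)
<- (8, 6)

-> sense(dir=east)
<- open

-> push(x=east)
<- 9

-> move(dir=east)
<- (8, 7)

-> sense(dir=north)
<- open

-> push(x=north)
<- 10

-> move(dir=north)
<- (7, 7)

-> sense(dir=west)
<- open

-> push(x=west)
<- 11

-> move(dir=west)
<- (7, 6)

-> sense(dir=west)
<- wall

-> sense(dir=north)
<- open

-> push(x=north)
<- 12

-> move(dir=north)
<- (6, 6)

-> sense(dir=east)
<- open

-> push(x=east)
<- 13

-> move(dir=east)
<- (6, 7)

-> sense(dir=north)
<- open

-> push(x=north)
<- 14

-> move(dir=north)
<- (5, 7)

-> sense(dir=west)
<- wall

-> sense(dir=north)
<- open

-> push(x=north)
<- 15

-> move(dir=north)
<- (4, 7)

-> sense(dir=west)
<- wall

-> sense(dir=north)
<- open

-> push(x=north)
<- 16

-> move(dir=north)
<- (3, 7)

-> sense(dir=west)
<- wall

-> sense(dir=north)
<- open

-> push(x=north)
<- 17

-> move(dir=north)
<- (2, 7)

-> sense(dir=west)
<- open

-> push(x=west)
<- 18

-> move(dir=west)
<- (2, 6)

-> sense(dir=west)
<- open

-> push(x=west)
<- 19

-> move(dir=west)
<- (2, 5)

-> sense(dir=south)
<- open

-> push(x=south)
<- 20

-> move(dir=south)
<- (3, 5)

-> sense(dir=south)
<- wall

-> sense(dir=west)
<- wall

-> pop()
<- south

-> move(dir=north)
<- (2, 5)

-> sense(dir=west)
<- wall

-> sense(dir=north)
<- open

-> push(x=north)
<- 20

-> move(dir=north)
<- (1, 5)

-> sense(dir=east)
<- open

-> push(x=east)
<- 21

-> move(dir=east)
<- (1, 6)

-> sense(dir=east)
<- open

-> push(x=east)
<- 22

-> move(dir=east)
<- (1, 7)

-> sense(dir=north)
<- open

-> push(x=north)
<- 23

-> move(dir=north)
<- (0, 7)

-> sense(dir=west)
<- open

-> push(x=west)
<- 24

-> move(dir=west)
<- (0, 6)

-> sense(dir=west)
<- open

-> push(x=west)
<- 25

-> move(dir=west)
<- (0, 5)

-> sense(dir=west)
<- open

-> push(x=west)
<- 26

-> move(dir=west)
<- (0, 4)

-> sense(dir=south)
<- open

-> push(x=south)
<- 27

-> move(dir=south)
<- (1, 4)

-> sense(dir=west)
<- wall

-> pop()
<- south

-> move(dir=north)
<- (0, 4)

-> sense(dir=west)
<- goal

-> move(dir=west)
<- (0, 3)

Answer: (0, 3)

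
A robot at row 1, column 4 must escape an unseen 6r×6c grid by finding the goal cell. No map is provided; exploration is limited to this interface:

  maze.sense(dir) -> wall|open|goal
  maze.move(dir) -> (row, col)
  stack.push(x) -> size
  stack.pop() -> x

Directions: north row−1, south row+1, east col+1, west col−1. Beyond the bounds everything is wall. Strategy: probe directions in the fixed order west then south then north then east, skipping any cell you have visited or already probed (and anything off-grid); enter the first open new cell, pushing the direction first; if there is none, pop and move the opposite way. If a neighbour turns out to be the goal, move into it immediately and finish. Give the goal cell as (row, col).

Calling maze.sense using dir: west, → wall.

Calling maze.sense using dir: south, — result: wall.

Using maze.sense using dir: north, → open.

I call stack.push using x: north, and see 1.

Using maze.move using dir: north, and see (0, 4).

I try maze.sense using dir: west, — result: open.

I call stack.push using x: west, → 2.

I try maze.move using dir: west, yielding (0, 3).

Invoking maze.sense using dir: west, which returns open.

Invoking stack.push using x: west, and see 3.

I invoke maze.move using dir: west, and get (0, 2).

I call maze.sense using dir: west, yielding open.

Then stack.push using x: west, : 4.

Calling maze.move using dir: west, : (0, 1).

I use maze.sense using dir: west, giving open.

I use stack.push using x: west, and observe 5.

I call maze.move using dir: west, — result: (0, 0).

I use maze.sense using dir: south, and get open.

I invoke stack.push using x: south, giving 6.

I call maze.move using dir: south, giving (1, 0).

Next I call maze.sense using dir: south, — result: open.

Using stack.push using x: south, and see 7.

I use maze.move using dir: south, which returns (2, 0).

I invoke maze.sense using dir: south, yielding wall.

I call maze.sense using dir: east, — result: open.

I invoke stack.push using x: east, : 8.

Calling maze.move using dir: east, : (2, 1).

I use maze.sense using dir: south, which returns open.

I use stack.push using x: south, giving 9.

I try maze.move using dir: south, and see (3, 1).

Then maze.sense using dir: south, : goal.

I call maze.move using dir: south, and see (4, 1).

Answer: (4, 1)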